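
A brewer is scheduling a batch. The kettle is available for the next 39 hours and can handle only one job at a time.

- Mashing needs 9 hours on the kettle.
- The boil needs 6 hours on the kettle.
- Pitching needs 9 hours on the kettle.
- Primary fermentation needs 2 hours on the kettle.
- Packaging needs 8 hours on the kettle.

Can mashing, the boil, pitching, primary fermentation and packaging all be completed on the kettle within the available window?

Yes

Running back to back, the jobs need 9 + 6 + 9 + 2 + 8 = 34 hours on the kettle.
Since 34 ≤ 39, they fit within the window.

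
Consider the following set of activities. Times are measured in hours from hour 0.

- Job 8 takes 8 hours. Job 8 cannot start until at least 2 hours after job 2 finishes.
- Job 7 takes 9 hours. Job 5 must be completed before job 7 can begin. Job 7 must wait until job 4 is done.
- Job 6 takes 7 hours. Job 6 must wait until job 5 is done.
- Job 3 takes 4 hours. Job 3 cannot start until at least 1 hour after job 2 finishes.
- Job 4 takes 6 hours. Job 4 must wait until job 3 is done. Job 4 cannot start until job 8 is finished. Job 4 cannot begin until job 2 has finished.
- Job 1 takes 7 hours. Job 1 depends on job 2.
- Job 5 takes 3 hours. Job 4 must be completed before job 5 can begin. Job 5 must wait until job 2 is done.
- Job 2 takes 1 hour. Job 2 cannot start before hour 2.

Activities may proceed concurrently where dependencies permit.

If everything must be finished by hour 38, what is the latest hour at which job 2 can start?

9

Nothing follows job 1; the deadline of hour 38 is its only limit. It must start by 38 − 7 = hour 31.
Nothing follows job 6; the deadline of hour 38 is its only limit. It must start by 38 − 7 = hour 31.
To finish by hour 38, job 7 (duration 9) must start no later than hour 29.
For job 5: job 6 (must start by hour 31); job 7 (must start by hour 29). The most restrictive is hour 29; with a 3-hour duration, job 5 must start by hour 26.
Job 4 feeds job 5 (must start by hour 26); job 7 (must start by hour 29). Taking the minimum, job 4 must finish by hour 26 and start by 26 − 6 = hour 20.
Job 3 feeds into job 4 (must start by hour 20); so job 3 must finish by hour 20 and therefore start by hour 16.
Job 8 feeds into job 4 (must start by hour 20); so job 8 must finish by hour 20 and therefore start by hour 12.
For job 2: job 1 (must start by hour 31); job 3 (must start by hour 16, minus 1-hour gap → hour 15); job 4 (must start by hour 20); job 5 (must start by hour 26); job 8 (must start by hour 12, minus 2-hour gap → hour 10). The most restrictive is hour 10; with a 1-hour duration, job 2 must start by hour 9.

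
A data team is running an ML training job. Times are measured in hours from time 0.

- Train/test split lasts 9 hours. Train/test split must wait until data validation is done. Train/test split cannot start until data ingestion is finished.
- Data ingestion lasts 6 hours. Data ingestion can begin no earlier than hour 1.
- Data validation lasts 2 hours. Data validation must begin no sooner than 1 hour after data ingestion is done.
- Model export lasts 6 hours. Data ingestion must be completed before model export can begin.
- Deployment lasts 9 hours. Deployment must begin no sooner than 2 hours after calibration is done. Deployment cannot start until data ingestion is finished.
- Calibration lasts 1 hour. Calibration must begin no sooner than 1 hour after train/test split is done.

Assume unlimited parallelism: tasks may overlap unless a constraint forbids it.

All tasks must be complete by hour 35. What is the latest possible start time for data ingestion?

4

Nothing follows deployment; the deadline of hour 35 is its only limit. It must start by 35 − 9 = hour 26.
Calibration has to be done before deployment (must start by hour 26, minus 2-hour gap → hour 24). That means finishing by hour 24, i.e. starting by 24 − 1 = hour 23.
Train/test split feeds into calibration (must start by hour 23, minus 1-hour gap → hour 22); so train/test split must finish by hour 22 and therefore start by hour 13.
Data validation has to be done before train/test split (must start by hour 13). That means finishing by hour 13, i.e. starting by 13 − 2 = hour 11.
Nothing follows model export; the deadline of hour 35 is its only limit. It must start by 35 − 6 = hour 29.
Data ingestion has several dependents: data validation (must start by hour 11, minus 1-hour gap → hour 10); train/test split (must start by hour 13); model export (must start by hour 29); deployment (must start by hour 26). The earliest of those limits is hour 10, so data ingestion must start by 10 − 6 = hour 4.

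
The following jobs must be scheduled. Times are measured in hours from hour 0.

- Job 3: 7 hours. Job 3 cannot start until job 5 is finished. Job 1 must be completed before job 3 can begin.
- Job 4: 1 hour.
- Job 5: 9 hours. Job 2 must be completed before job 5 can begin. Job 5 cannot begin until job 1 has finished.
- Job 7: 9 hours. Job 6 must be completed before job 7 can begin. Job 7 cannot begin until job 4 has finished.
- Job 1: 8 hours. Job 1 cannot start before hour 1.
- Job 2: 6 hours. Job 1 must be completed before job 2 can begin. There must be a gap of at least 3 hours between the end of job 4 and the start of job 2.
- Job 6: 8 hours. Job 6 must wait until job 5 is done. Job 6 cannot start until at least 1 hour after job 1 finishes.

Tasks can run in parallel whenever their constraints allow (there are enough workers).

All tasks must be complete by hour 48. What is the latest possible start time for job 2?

16

To finish by hour 48, job 3 (duration 7) must start no later than hour 41.
To finish by hour 48, job 7 (duration 9) must start no later than hour 39.
Job 6 feeds into job 7 (must start by hour 39); so job 6 must finish by hour 39 and therefore start by hour 31.
Job 5 has several dependents: job 3 (must start by hour 41); job 6 (must start by hour 31). The earliest of those limits is hour 31, so job 5 must start by 31 − 9 = hour 22.
Job 2 has to be done before job 5 (must start by hour 22). That means finishing by hour 22, i.e. starting by 22 − 6 = hour 16.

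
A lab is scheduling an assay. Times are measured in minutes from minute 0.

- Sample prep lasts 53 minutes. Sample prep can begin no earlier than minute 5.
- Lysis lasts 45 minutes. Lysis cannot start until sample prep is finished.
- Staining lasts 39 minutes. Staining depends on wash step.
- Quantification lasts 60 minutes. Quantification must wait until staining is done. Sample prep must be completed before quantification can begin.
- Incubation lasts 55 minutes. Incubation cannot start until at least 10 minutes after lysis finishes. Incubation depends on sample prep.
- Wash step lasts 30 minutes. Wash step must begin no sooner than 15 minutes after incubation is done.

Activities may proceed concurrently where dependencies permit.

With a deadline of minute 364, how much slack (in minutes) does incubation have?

After its own release at minute 5, sample prep can start at minute 5 and finishes at minute 58.
Lysis cannot begin until sample prep (finishes minute 58). It runs from minute 58 to 58 + 45 = minute 103.
For incubation: lysis (finishes minute 103, plus 10-minute gap → minute 113); sample prep (finishes minute 58). Taking the maximum gives a start of minute 113, and it finishes at 113 + 55 = minute 168.

Working backward from the deadline:
Quantification has no dependents, so it just needs to finish by minute 364. Starting by 364 − 60 = minute 304 achieves that.
Staining has to be done before quantification (must start by minute 304). That means finishing by minute 304, i.e. starting by 304 − 39 = minute 265.
Wash step must finish before staining (must start by minute 265). With a 30-minute duration, wash step must start by 265 − 30 = minute 235.
Since wash step (must start by minute 235, minus 15-minute gap → minute 220) depends on it, incubation must finish by minute 220. Backing off its 55-minute duration gives a latest start of minute 165.
So incubation can start as early as minute 113 and as late as minute 165, giving 165 − 113 = 52 minutes of slack.

52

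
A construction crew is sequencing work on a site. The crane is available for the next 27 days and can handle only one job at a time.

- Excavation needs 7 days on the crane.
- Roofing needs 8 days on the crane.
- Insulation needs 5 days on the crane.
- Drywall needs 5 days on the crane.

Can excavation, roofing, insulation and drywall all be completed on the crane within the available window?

Running back to back, the jobs need 7 + 8 + 5 + 5 = 25 days on the crane.
Since 25 ≤ 27, they fit within the window.

Yes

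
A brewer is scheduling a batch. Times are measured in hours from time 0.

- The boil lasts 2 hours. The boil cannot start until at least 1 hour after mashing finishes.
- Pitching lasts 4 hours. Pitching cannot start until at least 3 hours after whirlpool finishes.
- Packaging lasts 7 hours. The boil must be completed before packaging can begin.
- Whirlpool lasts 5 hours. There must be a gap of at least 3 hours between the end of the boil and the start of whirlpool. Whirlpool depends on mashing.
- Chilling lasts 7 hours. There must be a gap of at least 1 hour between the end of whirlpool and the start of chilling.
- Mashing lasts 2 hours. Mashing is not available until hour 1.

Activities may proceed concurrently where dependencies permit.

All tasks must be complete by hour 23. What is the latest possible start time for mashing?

To finish by hour 23, chilling (duration 7) must start no later than hour 16.
To finish by hour 23, pitching (duration 4) must start no later than hour 19.
For whirlpool: chilling (must start by hour 16, minus 1-hour gap → hour 15); pitching (must start by hour 19, minus 3-hour gap → hour 16). The most restrictive is hour 15; with a 5-hour duration, whirlpool must start by hour 10.
Nothing follows packaging; the deadline of hour 23 is its only limit. It must start by 23 − 7 = hour 16.
The boil has several dependents: whirlpool (must start by hour 10, minus 3-hour gap → hour 7); packaging (must start by hour 16). The earliest of those limits is hour 7, so the boil must start by 7 − 2 = hour 5.
Mashing has several dependents: the boil (must start by hour 5, minus 1-hour gap → hour 4); whirlpool (must start by hour 10). The earliest of those limits is hour 4, so mashing must start by 4 − 2 = hour 2.

2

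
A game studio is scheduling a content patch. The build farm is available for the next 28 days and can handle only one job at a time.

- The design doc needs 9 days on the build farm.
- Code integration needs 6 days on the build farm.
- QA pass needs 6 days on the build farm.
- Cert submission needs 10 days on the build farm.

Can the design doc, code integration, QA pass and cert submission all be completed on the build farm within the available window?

No

Running back to back, the jobs need 9 + 6 + 6 + 10 = 31 days on the build farm.
Since 31 > 28, they cannot all fit.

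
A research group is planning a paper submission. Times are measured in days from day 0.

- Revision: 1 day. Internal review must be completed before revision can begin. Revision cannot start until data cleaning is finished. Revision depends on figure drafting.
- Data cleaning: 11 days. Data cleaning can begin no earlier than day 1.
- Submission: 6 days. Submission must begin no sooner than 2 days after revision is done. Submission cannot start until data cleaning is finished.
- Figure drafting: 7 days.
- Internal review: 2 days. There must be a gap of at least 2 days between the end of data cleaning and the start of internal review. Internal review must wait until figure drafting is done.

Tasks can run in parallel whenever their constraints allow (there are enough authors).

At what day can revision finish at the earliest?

17

Figure drafting has no prerequisites, so it starts at day 0 and finishes at day 7.
Data cleaning cannot begin until its own release at day 1. It runs from day 1 to 1 + 11 = day 12.
For internal review: data cleaning (finishes day 12, plus 2-day gap → day 14); figure drafting (finishes day 7). Taking the maximum gives a start of day 14, and it finishes at 14 + 2 = day 16.
Revision cannot start until internal review (finishes day 16); data cleaning (finishes day 12); figure drafting (finishes day 7). The controlling bound is day 16, so revision finishes at 16 + 1 = day 17.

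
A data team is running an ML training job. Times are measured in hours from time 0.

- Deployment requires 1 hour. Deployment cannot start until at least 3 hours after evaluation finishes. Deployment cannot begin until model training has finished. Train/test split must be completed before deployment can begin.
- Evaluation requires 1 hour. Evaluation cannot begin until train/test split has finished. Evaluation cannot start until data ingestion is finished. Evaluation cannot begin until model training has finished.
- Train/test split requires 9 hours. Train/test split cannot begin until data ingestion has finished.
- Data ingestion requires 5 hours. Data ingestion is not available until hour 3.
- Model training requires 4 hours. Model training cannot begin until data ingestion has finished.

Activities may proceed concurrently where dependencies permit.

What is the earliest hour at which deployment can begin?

21

Data ingestion waits on its own release at hour 3, so it starts at hour 3 and finishes at 3 + 5 = hour 8.
After data ingestion (finishes hour 8), model training can start at hour 8 and finishes at hour 12.
Train/test split cannot begin until data ingestion (finishes hour 8). It runs from hour 8 to 8 + 9 = hour 17.
Evaluation needs all of train/test split (finishes hour 17); data ingestion (finishes hour 8); model training (finishes hour 12). That puts its earliest start at hour 17; it finishes at 17 + 1 = hour 18.
Deployment waits on evaluation (finishes hour 18, plus 3-hour gap → hour 21); model training (finishes hour 12); train/test split (finishes hour 17). The latest of these is hour 21, which is the earliest deployment can start.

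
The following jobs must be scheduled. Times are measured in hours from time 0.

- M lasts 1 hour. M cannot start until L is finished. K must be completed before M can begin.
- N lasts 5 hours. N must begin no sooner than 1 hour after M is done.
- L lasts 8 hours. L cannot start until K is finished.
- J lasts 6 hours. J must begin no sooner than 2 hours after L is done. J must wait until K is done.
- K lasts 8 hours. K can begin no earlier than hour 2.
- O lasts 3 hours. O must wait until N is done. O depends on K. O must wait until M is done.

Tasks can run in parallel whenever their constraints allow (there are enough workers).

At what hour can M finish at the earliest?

19

After its own release at hour 2, K can start at hour 2 and finishes at hour 10.
L cannot begin until K (finishes hour 10). It runs from hour 10 to 10 + 8 = hour 18.
M has to wait for L (finishes hour 18); K (finishes hour 10). The latest of these is hour 18, so M runs hour 18 to 18 + 1 = hour 19.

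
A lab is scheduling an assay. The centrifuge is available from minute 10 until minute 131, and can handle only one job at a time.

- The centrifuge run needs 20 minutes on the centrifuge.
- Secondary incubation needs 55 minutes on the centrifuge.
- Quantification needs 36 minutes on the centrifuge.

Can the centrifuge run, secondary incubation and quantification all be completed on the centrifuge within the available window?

The centrifuge window is 131 − 10 = 121 minutes.
Running back to back, the jobs need 20 + 55 + 36 = 111 minutes on the centrifuge.
Since 111 ≤ 121, they fit within the window.

Yes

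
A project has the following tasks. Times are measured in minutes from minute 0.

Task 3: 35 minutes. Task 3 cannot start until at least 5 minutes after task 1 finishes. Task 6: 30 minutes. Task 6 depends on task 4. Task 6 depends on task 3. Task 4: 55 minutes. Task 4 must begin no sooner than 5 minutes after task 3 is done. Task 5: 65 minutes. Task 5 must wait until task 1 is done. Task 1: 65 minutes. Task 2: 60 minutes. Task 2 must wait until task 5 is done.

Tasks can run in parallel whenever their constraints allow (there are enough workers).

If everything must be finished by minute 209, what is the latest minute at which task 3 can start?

84

Task 6 has no dependents, so it just needs to finish by minute 209. Starting by 209 − 30 = minute 179 achieves that.
Since task 6 (must start by minute 179) depends on it, task 4 must finish by minute 179. Backing off its 55-minute duration gives a latest start of minute 124.
For task 3: task 4 (must start by minute 124, minus 5-minute gap → minute 119); task 6 (must start by minute 179). The most restrictive is minute 119; with a 35-minute duration, task 3 must start by minute 84.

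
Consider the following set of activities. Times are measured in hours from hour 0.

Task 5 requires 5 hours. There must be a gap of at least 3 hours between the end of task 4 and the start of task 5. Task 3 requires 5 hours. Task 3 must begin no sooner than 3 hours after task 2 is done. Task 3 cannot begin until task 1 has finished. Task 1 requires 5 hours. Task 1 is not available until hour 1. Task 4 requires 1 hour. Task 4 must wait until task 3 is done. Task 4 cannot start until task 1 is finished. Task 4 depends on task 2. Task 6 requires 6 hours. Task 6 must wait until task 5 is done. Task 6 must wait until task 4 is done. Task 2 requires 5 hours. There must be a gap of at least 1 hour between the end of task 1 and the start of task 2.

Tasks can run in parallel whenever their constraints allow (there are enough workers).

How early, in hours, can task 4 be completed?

Task 1 cannot begin until its own release at hour 1. It runs from hour 1 to 1 + 5 = hour 6.
Task 2 cannot begin until task 1 (finishes hour 6, plus 1-hour gap → hour 7). It runs from hour 7 to 7 + 5 = hour 12.
Task 3 has to wait for task 2 (finishes hour 12, plus 3-hour gap → hour 15); task 1 (finishes hour 6). The latest of these is hour 15, so task 3 runs hour 15 to 15 + 5 = hour 20.
Task 4 has to wait for task 3 (finishes hour 20); task 1 (finishes hour 6); task 2 (finishes hour 12). The latest of these is hour 20, so task 4 runs hour 20 to 20 + 1 = hour 21.

21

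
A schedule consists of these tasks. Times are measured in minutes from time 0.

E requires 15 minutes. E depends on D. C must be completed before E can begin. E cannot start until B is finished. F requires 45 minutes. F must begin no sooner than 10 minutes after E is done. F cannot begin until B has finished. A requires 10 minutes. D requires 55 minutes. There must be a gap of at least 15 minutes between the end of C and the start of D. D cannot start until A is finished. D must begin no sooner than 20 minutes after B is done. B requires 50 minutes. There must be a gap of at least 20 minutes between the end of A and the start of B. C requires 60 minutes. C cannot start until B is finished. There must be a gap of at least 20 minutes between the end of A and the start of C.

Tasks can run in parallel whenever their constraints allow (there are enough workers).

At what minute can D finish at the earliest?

Nothing blocks A, so it runs from minute 0 to minute 10.
After A (finishes minute 10, plus 20-minute gap → minute 30), B can start at minute 30 and finishes at minute 80.
For C: B (finishes minute 80); A (finishes minute 10, plus 20-minute gap → minute 30). Taking the maximum gives a start of minute 80, and it finishes at 80 + 60 = minute 140.
D needs all of C (finishes minute 140, plus 15-minute gap → minute 155); A (finishes minute 10); B (finishes minute 80, plus 20-minute gap → minute 100). That puts its earliest start at minute 155; it finishes at 155 + 55 = minute 210.

210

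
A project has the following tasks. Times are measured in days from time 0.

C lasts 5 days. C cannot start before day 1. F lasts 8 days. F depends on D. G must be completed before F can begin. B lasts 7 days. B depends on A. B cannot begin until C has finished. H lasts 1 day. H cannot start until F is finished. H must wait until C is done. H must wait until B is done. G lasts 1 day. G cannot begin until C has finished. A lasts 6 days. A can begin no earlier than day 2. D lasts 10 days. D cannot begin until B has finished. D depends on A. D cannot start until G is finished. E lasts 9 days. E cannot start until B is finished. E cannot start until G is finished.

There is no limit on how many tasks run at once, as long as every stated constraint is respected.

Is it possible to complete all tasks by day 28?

C cannot begin until its own release at day 1. It runs from day 1 to 1 + 5 = day 6.
G waits on C (finishes day 6), so it starts at day 6 and finishes at 6 + 1 = day 7.
A waits on its own release at day 2, so it starts at day 2 and finishes at 2 + 6 = day 8.
For B: A (finishes day 8); C (finishes day 6). Taking the maximum gives a start of day 8, and it finishes at 8 + 7 = day 15.
E needs all of B (finishes day 15); G (finishes day 7). That puts its earliest start at day 15; it finishes at 15 + 9 = day 24.
D has to wait for B (finishes day 15); A (finishes day 8); G (finishes day 7). The latest of these is day 15, so D runs day 15 to 15 + 10 = day 25.
F cannot start until D (finishes day 25); G (finishes day 7). The controlling bound is day 25, so F finishes at 25 + 8 = day 33.
H cannot start until F (finishes day 33); C (finishes day 6); B (finishes day 15). The controlling bound is day 33, so H finishes at 33 + 1 = day 34.
The earliest everything can be done is day 34, which is after the deadline of 28, so it is not possible.

No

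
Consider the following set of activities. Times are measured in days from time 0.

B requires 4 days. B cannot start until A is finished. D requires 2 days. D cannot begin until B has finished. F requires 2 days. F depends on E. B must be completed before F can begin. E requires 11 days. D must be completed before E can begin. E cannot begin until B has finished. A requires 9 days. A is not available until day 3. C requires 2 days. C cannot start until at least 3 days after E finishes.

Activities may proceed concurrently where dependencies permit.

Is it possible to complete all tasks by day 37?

After its own release at day 3, A can start at day 3 and finishes at day 12.
B waits on A (finishes day 12), so it starts at day 12 and finishes at 12 + 4 = day 16.
D cannot begin until B (finishes day 16). It runs from day 16 to 16 + 2 = day 18.
E needs all of D (finishes day 18); B (finishes day 16). That puts its earliest start at day 18; it finishes at 18 + 11 = day 29.
F needs all of E (finishes day 29); B (finishes day 16). That puts its earliest start at day 29; it finishes at 29 + 2 = day 31.
C waits on E (finishes day 29, plus 3-day gap → day 32), so it starts at day 32 and finishes at 32 + 2 = day 34.
Every task is finished by day 34, which is no later than the deadline of 37, so the schedule is feasible.

Yes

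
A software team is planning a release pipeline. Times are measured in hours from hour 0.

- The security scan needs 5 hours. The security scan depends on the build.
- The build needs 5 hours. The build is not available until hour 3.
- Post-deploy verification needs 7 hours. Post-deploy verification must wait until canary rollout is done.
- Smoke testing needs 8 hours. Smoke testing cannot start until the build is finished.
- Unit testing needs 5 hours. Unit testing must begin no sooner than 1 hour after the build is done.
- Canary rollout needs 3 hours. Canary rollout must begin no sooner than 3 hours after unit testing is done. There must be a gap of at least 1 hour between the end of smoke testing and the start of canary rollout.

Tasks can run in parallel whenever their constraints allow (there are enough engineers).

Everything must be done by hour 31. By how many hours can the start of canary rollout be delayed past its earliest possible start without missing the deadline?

4

After its own release at hour 3, the build can start at hour 3 and finishes at hour 8.
Smoke testing waits on the build (finishes hour 8), so it starts at hour 8 and finishes at 8 + 8 = hour 16.
After the build (finishes hour 8, plus 1-hour gap → hour 9), unit testing can start at hour 9 and finishes at hour 14.
Canary rollout has to wait for unit testing (finishes hour 14, plus 3-hour gap → hour 17); smoke testing (finishes hour 16, plus 1-hour gap → hour 17). The latest of these is hour 17, so canary rollout runs hour 17 to 17 + 3 = hour 20.

Working backward from the deadline:
Nothing follows post-deploy verification; the deadline of hour 31 is its only limit. It must start by 31 − 7 = hour 24.
Since post-deploy verification (must start by hour 24) depends on it, canary rollout must finish by hour 24. Backing off its 3-hour duration gives a latest start of hour 21.
So canary rollout can start as early as hour 17 and as late as hour 21, giving 21 − 17 = 4 hours of slack.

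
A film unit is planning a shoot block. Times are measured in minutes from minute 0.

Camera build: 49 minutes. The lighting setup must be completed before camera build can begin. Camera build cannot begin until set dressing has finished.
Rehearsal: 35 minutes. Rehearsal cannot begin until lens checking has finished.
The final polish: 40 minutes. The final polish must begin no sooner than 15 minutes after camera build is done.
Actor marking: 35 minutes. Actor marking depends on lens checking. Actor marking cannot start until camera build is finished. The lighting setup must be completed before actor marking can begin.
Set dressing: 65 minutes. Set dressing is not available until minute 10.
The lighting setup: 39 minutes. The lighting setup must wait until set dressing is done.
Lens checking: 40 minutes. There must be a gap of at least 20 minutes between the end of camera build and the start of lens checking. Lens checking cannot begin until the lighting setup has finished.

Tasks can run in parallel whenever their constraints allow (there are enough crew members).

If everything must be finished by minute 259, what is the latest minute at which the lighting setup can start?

Nothing follows actor marking; the deadline of minute 259 is its only limit. It must start by 259 − 35 = minute 224.
Rehearsal has no dependents, so it just needs to finish by minute 259. Starting by 259 − 35 = minute 224 achieves that.
For lens checking: actor marking (must start by minute 224); rehearsal (must start by minute 224). The most restrictive is minute 224; with a 40-minute duration, lens checking must start by minute 184.
The final polish must finish by minute 259; it takes 40 minutes, so it must start by 259 − 40 = minute 219.
Camera build feeds lens checking (must start by minute 184, minus 20-minute gap → minute 164); actor marking (must start by minute 224); the final polish (must start by minute 219, minus 15-minute gap → minute 204). Taking the minimum, camera build must finish by minute 164 and start by 164 − 49 = minute 115.
The lighting setup must finish in time for camera build (must start by minute 115); lens checking (must start by minute 184); actor marking (must start by minute 224). The tightest is minute 115, so the lighting setup must start by 115 − 39 = minute 76.

76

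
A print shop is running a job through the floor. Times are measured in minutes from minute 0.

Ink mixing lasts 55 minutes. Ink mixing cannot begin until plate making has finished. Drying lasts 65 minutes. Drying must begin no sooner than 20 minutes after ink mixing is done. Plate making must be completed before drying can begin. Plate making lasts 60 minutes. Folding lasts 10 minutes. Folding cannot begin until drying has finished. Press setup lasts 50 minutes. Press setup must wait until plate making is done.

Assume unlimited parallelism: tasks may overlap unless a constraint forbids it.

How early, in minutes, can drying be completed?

200

Nothing blocks plate making, so it runs from minute 0 to minute 60.
Ink mixing cannot begin until plate making (finishes minute 60). It runs from minute 60 to 60 + 55 = minute 115.
For drying: ink mixing (finishes minute 115, plus 20-minute gap → minute 135); plate making (finishes minute 60). Taking the maximum gives a start of minute 135, and it finishes at 135 + 65 = minute 200.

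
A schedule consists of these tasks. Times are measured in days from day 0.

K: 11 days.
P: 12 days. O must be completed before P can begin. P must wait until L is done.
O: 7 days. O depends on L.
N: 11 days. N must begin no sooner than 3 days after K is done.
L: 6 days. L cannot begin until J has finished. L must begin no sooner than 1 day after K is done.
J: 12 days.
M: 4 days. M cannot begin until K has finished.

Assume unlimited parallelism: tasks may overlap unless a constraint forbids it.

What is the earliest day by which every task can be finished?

K has no prerequisites, so it starts at day 0 and finishes at day 11.
After K (finishes day 11, plus 3-day gap → day 14), N can start at day 14 and finishes at day 25.
After K (finishes day 11), M can start at day 11 and finishes at day 15.
Nothing blocks J, so it runs from day 0 to day 12.
For L: J (finishes day 12); K (finishes day 11, plus 1-day gap → day 12). Taking the maximum gives a start of day 12, and it finishes at 12 + 6 = day 18.
O waits on L (finishes day 18), so it starts at day 18 and finishes at 18 + 7 = day 25.
For P: O (finishes day 25); L (finishes day 18). Taking the maximum gives a start of day 25, and it finishes at 25 + 12 = day 37.
All tasks are finished once the last one completes. Finish times: J at 12, K at 11, L at 18, M at 15, N at 25, O at 25, P at 37. The latest is day 37.

37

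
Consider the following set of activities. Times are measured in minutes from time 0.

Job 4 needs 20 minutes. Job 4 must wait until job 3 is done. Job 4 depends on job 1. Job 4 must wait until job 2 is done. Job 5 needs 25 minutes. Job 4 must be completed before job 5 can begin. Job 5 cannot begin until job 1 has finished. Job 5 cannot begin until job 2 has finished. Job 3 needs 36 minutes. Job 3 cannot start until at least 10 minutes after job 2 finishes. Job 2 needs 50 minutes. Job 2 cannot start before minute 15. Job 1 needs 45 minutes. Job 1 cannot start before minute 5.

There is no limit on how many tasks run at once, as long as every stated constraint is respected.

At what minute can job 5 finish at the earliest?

156

After its own release at minute 15, job 2 can start at minute 15 and finishes at minute 65.
After job 2 (finishes minute 65, plus 10-minute gap → minute 75), job 3 can start at minute 75 and finishes at minute 111.
Job 1 waits on its own release at minute 5, so it starts at minute 5 and finishes at 5 + 45 = minute 50.
Job 4 needs all of job 3 (finishes minute 111); job 1 (finishes minute 50); job 2 (finishes minute 65). That puts its earliest start at minute 111; it finishes at 111 + 20 = minute 131.
For job 5: job 4 (finishes minute 131); job 1 (finishes minute 50); job 2 (finishes minute 65). Taking the maximum gives a start of minute 131, and it finishes at 131 + 25 = minute 156.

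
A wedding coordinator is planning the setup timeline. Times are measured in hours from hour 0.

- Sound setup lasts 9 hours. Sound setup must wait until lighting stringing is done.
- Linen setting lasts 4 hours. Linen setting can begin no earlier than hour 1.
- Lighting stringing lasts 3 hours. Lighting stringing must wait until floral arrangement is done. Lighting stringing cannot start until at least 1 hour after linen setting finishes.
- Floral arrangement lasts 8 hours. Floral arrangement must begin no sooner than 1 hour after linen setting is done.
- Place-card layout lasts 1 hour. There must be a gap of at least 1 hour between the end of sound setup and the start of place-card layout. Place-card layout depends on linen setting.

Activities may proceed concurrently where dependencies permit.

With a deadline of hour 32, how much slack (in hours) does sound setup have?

4

Linen setting cannot begin until its own release at hour 1. It runs from hour 1 to 1 + 4 = hour 5.
Floral arrangement waits on linen setting (finishes hour 5, plus 1-hour gap → hour 6), so it starts at hour 6 and finishes at 6 + 8 = hour 14.
Lighting stringing has to wait for floral arrangement (finishes hour 14); linen setting (finishes hour 5, plus 1-hour gap → hour 6). The latest of these is hour 14, so lighting stringing runs hour 14 to 14 + 3 = hour 17.
After lighting stringing (finishes hour 17), sound setup can start at hour 17 and finishes at hour 26.

Working backward from the deadline:
Nothing follows place-card layout; the deadline of hour 32 is its only limit. It must start by 32 − 1 = hour 31.
Sound setup has to be done before place-card layout (must start by hour 31, minus 1-hour gap → hour 30). That means finishing by hour 30, i.e. starting by 30 − 9 = hour 21.
So sound setup can start as early as hour 17 and as late as hour 21, giving 21 − 17 = 4 hours of slack.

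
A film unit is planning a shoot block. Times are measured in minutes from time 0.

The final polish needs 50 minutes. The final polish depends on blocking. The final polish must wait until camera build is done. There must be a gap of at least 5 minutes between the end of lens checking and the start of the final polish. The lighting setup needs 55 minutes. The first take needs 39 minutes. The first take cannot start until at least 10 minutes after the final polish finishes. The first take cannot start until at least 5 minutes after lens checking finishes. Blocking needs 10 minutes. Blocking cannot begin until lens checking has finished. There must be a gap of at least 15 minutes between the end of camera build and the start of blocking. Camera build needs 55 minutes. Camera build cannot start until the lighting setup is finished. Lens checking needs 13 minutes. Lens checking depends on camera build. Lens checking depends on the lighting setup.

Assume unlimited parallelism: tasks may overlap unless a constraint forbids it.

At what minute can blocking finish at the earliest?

135

The lighting setup can start immediately at minute 0; it finishes at minute 55.
After the lighting setup (finishes minute 55), camera build can start at minute 55 and finishes at minute 110.
For lens checking: camera build (finishes minute 110); the lighting setup (finishes minute 55). Taking the maximum gives a start of minute 110, and it finishes at 110 + 13 = minute 123.
For blocking: lens checking (finishes minute 123); camera build (finishes minute 110, plus 15-minute gap → minute 125). Taking the maximum gives a start of minute 125, and it finishes at 125 + 10 = minute 135.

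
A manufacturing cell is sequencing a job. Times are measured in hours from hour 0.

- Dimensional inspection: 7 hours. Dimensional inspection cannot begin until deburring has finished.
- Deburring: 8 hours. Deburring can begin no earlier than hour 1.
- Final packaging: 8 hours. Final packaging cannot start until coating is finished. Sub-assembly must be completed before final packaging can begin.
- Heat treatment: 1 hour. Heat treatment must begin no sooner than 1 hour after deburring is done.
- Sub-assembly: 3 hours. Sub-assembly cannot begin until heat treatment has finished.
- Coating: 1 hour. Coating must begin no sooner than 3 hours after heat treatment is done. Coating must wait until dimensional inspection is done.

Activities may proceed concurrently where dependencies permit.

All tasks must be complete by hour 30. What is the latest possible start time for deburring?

To finish by hour 30, final packaging (duration 8) must start no later than hour 22.
Since final packaging (must start by hour 22) depends on it, coating must finish by hour 22. Backing off its 1-hour duration gives a latest start of hour 21.
Sub-assembly has to be done before final packaging (must start by hour 22). That means finishing by hour 22, i.e. starting by 22 − 3 = hour 19.
Heat treatment must finish in time for coating (must start by hour 21, minus 3-hour gap → hour 18); sub-assembly (must start by hour 19). The tightest is hour 18, so heat treatment must start by 18 − 1 = hour 17.
Dimensional inspection has to be done before coating (must start by hour 21). That means finishing by hour 21, i.e. starting by 21 − 7 = hour 14.
For deburring: heat treatment (must start by hour 17, minus 1-hour gap → hour 16); dimensional inspection (must start by hour 14). The most restrictive is hour 14; with an 8-hour duration, deburring must start by hour 6.

6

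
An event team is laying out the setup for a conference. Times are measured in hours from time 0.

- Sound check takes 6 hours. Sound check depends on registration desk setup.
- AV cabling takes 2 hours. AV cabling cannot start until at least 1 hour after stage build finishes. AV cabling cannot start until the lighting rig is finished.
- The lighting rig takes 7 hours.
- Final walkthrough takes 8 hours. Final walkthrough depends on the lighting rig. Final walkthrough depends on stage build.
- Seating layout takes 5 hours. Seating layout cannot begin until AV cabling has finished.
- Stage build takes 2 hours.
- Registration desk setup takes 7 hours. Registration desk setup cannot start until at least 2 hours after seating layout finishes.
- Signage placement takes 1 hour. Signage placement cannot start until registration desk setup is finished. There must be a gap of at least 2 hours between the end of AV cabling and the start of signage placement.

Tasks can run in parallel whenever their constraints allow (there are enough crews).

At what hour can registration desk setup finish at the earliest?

The lighting rig has no prerequisites, so it starts at hour 0 and finishes at hour 7.
Stage build can start immediately at hour 0; it finishes at hour 2.
AV cabling cannot start until stage build (finishes hour 2, plus 1-hour gap → hour 3); the lighting rig (finishes hour 7). The controlling bound is hour 7, so AV cabling finishes at 7 + 2 = hour 9.
Seating layout cannot begin until AV cabling (finishes hour 9). It runs from hour 9 to 9 + 5 = hour 14.
Registration desk setup waits on seating layout (finishes hour 14, plus 2-hour gap → hour 16), so it starts at hour 16 and finishes at 16 + 7 = hour 23.

23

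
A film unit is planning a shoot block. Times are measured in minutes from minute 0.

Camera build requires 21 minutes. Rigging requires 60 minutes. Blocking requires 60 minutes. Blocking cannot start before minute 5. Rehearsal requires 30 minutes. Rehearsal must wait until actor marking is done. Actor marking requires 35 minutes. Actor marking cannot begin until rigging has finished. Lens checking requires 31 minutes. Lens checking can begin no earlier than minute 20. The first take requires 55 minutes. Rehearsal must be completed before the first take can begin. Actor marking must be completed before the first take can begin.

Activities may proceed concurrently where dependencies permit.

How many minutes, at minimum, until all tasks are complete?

180

Blocking cannot begin until its own release at minute 5. It runs from minute 5 to 5 + 60 = minute 65.
Lens checking waits on its own release at minute 20, so it starts at minute 20 and finishes at 20 + 31 = minute 51.
Camera build can start immediately at minute 0; it finishes at minute 21.
Rigging has no prerequisites, so it starts at minute 0 and finishes at minute 60.
Actor marking waits on rigging (finishes minute 60), so it starts at minute 60 and finishes at 60 + 35 = minute 95.
After actor marking (finishes minute 95), rehearsal can start at minute 95 and finishes at minute 125.
The first take cannot start until rehearsal (finishes minute 125); actor marking (finishes minute 95). The controlling bound is minute 125, so the first take finishes at 125 + 55 = minute 180.
All tasks are finished once the last one completes. Finish times: Rigging at 60, Camera build at 21, Lens checking at 51, Blocking at 65, Actor marking at 95, Rehearsal at 125, The first take at 180. The latest is minute 180.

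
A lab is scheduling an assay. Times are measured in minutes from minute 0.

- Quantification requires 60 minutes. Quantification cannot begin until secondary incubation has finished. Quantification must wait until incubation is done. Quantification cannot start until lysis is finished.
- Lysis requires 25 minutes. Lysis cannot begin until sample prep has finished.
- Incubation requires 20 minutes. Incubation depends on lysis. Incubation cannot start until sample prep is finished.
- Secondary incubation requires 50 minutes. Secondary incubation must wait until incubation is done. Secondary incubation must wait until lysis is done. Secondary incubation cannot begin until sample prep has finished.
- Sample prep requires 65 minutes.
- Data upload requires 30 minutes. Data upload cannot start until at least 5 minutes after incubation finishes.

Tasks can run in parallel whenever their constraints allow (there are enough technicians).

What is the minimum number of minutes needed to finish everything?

220

Sample prep has no prerequisites, so it starts at minute 0 and finishes at minute 65.
Lysis cannot begin until sample prep (finishes minute 65). It runs from minute 65 to 65 + 25 = minute 90.
Incubation cannot start until lysis (finishes minute 90); sample prep (finishes minute 65). The controlling bound is minute 90, so incubation finishes at 90 + 20 = minute 110.
Data upload waits on incubation (finishes minute 110, plus 5-minute gap → minute 115), so it starts at minute 115 and finishes at 115 + 30 = minute 145.
Secondary incubation cannot start until incubation (finishes minute 110); lysis (finishes minute 90); sample prep (finishes minute 65). The controlling bound is minute 110, so secondary incubation finishes at 110 + 50 = minute 160.
Quantification has to wait for secondary incubation (finishes minute 160); incubation (finishes minute 110); lysis (finishes minute 90). The latest of these is minute 160, so quantification runs minute 160 to 160 + 60 = minute 220.
All tasks are finished once the last one completes. Finish times: Sample prep at 65, Lysis at 90, Incubation at 110, Secondary incubation at 160, Quantification at 220, Data upload at 145. The latest is minute 220.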